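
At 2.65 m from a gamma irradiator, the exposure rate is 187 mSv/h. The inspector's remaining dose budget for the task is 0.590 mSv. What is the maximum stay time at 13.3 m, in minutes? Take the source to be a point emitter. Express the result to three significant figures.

Applying the 1/r² law, rate at 13.3 m:
187 × (2.65/13.3)² = 187 × 0.03970 = 7.424 mSv/h.
Stay time = 0.590 mSv ÷ 7.424 mSv/h = 0.07947 h = 4.768 min.

4.77 min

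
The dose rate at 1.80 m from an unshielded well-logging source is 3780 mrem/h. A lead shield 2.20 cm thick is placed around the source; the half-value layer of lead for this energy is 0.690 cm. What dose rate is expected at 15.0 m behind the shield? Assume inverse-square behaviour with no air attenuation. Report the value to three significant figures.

Distance alone: 3780 × (1.80/15.0)² = 3780 × 0.01440 = 54.43 mrem/h.
Shield: 2.20/0.690 = 3.188 half-value layers → attenuation 2^(−3.188) = 0.1097.
Combined: 54.43 × 0.1097 = 5.971 mrem/h.

5.97 mrem/h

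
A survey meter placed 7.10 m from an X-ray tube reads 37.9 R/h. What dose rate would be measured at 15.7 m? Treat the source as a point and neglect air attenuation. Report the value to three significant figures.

7.75 R/h

Since intensity falls as 1/r², scaling from 7.10 m to 15.7 m:
(7.10/15.7)² = 0.2045, so 37.9 × 0.2045 = 7.751 R/h.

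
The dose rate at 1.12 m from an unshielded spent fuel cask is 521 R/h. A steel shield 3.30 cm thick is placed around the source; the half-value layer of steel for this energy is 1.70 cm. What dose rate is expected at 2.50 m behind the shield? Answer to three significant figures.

Distance alone: (1.12/2.50)² = 0.2007, so 521 × 0.2007 = 104.6 R/h.
Shield: 3.30/1.70 = 1.941 half-value layers → attenuation 2^(−1.941) = 0.2604.
Combined: 104.6 × 0.2604 = 27.24 R/h.

27.2 R/h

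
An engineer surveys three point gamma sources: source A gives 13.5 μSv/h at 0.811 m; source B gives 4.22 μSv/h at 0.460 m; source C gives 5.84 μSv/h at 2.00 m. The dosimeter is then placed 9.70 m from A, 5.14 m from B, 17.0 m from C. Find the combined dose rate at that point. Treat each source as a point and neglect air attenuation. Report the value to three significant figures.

0.209 μSv/h

Each source contributes Iᵢ·(dᵢ/rᵢ)²; contributions add.
A: 13.5 × (0.811/9.70)² = 0.09437 μSv/h
B: 4.22 × (0.460/5.14)² = 0.03380 μSv/h
C: 5.84 × (2.00/17.0)² = 0.08083 μSv/h
Total = 0.09437 + 0.03380 + 0.08083 = 0.2090 μSv/h.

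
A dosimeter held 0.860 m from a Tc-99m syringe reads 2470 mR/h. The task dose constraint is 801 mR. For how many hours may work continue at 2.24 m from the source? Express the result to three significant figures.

Since intensity falls as 1/r², rate at 2.24 m:
2470 × (0.860/2.24)² = 2470 × 0.1474 = 364.1 mR/h.
Stay time = 801 mR ÷ 364.1 mR/h = 2.200 h.

2.20 h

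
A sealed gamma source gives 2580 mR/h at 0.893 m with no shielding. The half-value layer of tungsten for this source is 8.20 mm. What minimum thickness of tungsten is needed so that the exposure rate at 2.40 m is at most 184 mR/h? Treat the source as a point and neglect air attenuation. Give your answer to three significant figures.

At 2.40 m, distance alone gives (0.893/2.40)² = 0.1384, so 2580 × 0.1384 = 357.1 mR/h.
Further attenuation needed: 357.1/184 = 1.941.
n = log₂(1.941) = 0.9568 half-value layers.
Thickness = 0.9568 × 8.20 mm = 7.846 mm.

7.85 mm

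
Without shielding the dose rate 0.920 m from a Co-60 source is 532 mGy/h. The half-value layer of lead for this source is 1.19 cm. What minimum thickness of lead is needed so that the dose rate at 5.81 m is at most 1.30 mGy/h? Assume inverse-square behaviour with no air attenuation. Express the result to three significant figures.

At 5.81 m, distance alone gives (0.920/5.81)² = 0.02507, so 532 × 0.02507 = 13.34 mGy/h.
Further attenuation needed: 13.34/1.30 = 10.26.
n = log₂(10.26) = 3.359 half-value layers.
Thickness = 3.359 × 1.19 cm = 3.997 cm.

4.00 cm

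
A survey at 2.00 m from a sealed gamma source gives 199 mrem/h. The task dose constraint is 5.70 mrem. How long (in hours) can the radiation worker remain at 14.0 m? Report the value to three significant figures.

1.40 h

Intensity scales as (d₁/d₂)², so rate at 14.0 m:
199 × (2.00/14.0)² = 199 × 0.02041 = 4.062 mrem/h.
Stay time = 5.70 mrem ÷ 4.062 mrem/h = 1.403 h.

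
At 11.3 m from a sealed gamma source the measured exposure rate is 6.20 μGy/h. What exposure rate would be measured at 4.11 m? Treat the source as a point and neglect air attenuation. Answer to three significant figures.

Intensity scales as (d₁/d₂)², so scaling from 11.3 m to 4.11 m:
6.20 × (11.3/4.11)² = 6.20 × 7.559 = 46.87 μGy/h.

46.9 μGy/h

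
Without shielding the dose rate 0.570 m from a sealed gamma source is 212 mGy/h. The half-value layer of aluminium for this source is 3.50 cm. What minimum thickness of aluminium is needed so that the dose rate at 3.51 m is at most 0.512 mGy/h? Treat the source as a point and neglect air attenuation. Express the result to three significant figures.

At 3.51 m, distance alone gives 212 × (0.570/3.51)² = 212 × 0.02637 = 5.590 mGy/h.
Further attenuation needed: 5.590/0.512 = 10.92.
n = log₂(10.92) = 3.449 half-value layers.
Thickness = 3.449 × 3.50 cm = 12.07 cm.

12.1 cm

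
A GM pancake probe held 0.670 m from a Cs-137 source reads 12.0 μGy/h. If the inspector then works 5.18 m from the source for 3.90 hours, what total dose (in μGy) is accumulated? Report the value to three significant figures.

0.783 μGy

By the inverse-square law, rate at 5.18 m:
12.0 × (0.670/5.18)² = 12.0 × 0.01673 = 0.2008 μGy/h.
Dose = rate × time = 0.2008 μGy/h × 3.900 h = 0.7831 μGy.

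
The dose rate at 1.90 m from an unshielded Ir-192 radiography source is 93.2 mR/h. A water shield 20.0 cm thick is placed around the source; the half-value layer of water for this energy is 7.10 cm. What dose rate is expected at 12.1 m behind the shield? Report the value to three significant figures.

0.326 mR/h

Distance alone: (1.90/12.1)² = 0.02466, so 93.2 × 0.02466 = 2.298 mR/h.
Shield: 20.0/7.10 = 2.817 half-value layers → attenuation 2^(−2.817) = 0.1419.
Combined: 2.298 × 0.1419 = 0.3261 mR/h.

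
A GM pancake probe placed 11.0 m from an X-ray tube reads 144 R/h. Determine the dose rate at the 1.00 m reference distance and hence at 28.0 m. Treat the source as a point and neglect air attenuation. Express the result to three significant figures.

Using I₁d₁² = I₂d₂²,
At 1.00 m: (11.0/1.00)² = 121.0, so 144 × 121.0 = 17420 R/h
At 28.0 m: (1.00/28.0)² = 0.001276, so 17420 × 0.001276 = 22.23 R/h.

17400 R/h; 22.2 R/h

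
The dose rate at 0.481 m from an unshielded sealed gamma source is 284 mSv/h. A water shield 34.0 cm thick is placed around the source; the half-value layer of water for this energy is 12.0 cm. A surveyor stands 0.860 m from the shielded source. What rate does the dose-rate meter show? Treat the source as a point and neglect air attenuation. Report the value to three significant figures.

12.5 mSv/h

Distance alone: (0.481/0.860)² = 0.3128, so 284 × 0.3128 = 88.84 mSv/h.
Shield: 34.0/12.0 = 2.833 half-value layers → attenuation 2^(−2.833) = 0.1403.
Combined: 88.84 × 0.1403 = 12.46 mSv/h.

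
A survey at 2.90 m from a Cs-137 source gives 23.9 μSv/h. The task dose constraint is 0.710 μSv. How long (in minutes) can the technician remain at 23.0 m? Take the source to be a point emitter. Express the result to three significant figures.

Using I₁d₁² = I₂d₂², rate at 23.0 m:
(2.90/23.0)² = 0.01590, so 23.9 × 0.01590 = 0.3800 μSv/h.
Stay time = 0.710 μSv ÷ 0.3800 μSv/h = 1.868 h = 112.1 min.

112 min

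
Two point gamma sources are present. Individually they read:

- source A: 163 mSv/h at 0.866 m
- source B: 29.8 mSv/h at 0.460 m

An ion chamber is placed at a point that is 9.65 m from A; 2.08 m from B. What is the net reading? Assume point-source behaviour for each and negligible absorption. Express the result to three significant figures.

Each source contributes Iᵢ·(dᵢ/rᵢ)²; contributions add.
A: 163 × (0.866/9.65)² = 1.313 mSv/h
B: 29.8 × (0.460/2.08)² = 1.457 mSv/h
Total = 1.313 + 1.457 = 2.770 mSv/h.

2.77 mSv/h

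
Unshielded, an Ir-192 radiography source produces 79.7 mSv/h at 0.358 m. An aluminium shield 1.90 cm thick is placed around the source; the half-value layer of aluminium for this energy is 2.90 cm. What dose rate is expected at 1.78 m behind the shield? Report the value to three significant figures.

Distance alone: 79.7 × (0.358/1.78)² = 79.7 × 0.04045 = 3.224 mSv/h.
Shield: 1.90/2.90 = 0.6552 half-value layers → attenuation 2^(−0.6552) = 0.6350.
Combined: 3.224 × 0.6350 = 2.047 mSv/h.

2.05 mSv/h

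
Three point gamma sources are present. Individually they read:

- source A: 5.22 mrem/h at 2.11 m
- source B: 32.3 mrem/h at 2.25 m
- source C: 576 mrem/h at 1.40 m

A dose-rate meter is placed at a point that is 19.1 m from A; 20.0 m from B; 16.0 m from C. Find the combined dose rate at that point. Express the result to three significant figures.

By superposition, sum each source's inverse-square contribution:
A: 5.22 × (2.11/19.1)² = 0.06370 mrem/h
B: 32.3 × (2.25/20.0)² = 0.4088 mrem/h
C: 576 × (1.40/16.0)² = 4.410 mrem/h
Total = 0.06370 + 0.4088 + 4.410 = 4.883 mrem/h.

4.88 mrem/h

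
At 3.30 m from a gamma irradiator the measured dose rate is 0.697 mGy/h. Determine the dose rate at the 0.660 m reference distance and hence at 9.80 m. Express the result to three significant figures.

17.4 mGy/h; 0.0790 mGy/h

Applying the 1/r² law,
At 0.660 m: 0.697 × (3.30/0.660)² = 0.697 × 25.00 = 17.42 mGy/h
At 9.80 m: 17.42 × (0.660/9.80)² = 17.42 × 0.004536 = 0.07902 mGy/h.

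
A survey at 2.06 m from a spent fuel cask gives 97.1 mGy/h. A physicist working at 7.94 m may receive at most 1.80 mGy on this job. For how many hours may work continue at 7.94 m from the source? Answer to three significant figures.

0.275 h

By the inverse-square law, rate at 7.94 m:
97.1 × (2.06/7.94)² = 97.1 × 0.06731 = 6.536 mGy/h.
Stay time = 1.80 mGy ÷ 6.536 mGy/h = 0.2754 h.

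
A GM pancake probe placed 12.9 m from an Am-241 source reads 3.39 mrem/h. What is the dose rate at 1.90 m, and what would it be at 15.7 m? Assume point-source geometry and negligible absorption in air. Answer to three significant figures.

156 mrem/h; 2.29 mrem/h

Using I₁d₁² = I₂d₂²,
At 1.90 m: (12.9/1.90)² = 46.10, so 3.39 × 46.10 = 156.3 mrem/h
At 15.7 m: (1.90/15.7)² = 0.01465, so 156.3 × 0.01465 = 2.290 mrem/h.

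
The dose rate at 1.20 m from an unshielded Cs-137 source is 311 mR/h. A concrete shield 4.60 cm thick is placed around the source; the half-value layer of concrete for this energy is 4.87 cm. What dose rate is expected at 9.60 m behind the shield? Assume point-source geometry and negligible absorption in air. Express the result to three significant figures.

2.52 mR/h

Distance alone: 311 × (1.20/9.60)² = 311 × 0.01562 = 4.858 mR/h.
Shield: 4.60/4.87 = 0.9446 half-value layers → attenuation 2^(−0.9446) = 0.5196.
Combined: 4.858 × 0.5196 = 2.524 mR/h.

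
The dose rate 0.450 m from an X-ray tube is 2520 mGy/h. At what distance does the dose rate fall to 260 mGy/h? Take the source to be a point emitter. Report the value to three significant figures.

Using I₁d₁² = I₂d₂², d₂ = d₁·√(I₁/I₂).
I₁/I₂ = 2520/260 = 9.692, so d₂ = 0.450 × √9.692 = 1.401 m.

1.40 m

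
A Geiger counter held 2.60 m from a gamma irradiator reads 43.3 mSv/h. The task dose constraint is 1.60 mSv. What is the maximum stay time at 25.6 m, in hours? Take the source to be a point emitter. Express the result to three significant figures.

By the inverse-square law, rate at 25.6 m:
(2.60/25.6)² = 0.01031, so 43.3 × 0.01031 = 0.4464 mSv/h.
Stay time = 1.60 mSv ÷ 0.4464 mSv/h = 3.584 h.

3.58 h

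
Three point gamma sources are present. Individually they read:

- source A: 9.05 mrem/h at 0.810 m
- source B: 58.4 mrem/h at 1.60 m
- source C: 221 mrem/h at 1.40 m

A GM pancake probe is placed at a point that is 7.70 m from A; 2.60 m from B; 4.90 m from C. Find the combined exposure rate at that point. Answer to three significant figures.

By superposition, sum each source's inverse-square contribution:
A: 9.05 × (0.810/7.70)² = 0.1001 mrem/h
B: 58.4 × (1.60/2.60)² = 22.12 mrem/h
C: 221 × (1.40/4.90)² = 18.04 mrem/h
Total = 0.1001 + 22.12 + 18.04 = 40.26 mrem/h.

40.3 mrem/h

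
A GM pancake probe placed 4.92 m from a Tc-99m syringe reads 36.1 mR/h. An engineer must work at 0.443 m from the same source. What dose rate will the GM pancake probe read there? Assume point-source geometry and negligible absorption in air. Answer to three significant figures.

By the inverse-square law, scaling from 4.92 m to 0.443 m:
36.1 × (4.92/0.443)² = 36.1 × 123.3 = 4451 mR/h.

4450 mR/h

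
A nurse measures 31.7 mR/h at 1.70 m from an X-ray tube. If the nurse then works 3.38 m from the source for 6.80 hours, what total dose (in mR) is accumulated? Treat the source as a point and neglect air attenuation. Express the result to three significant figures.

54.5 mR

Using I₁d₁² = I₂d₂², rate at 3.38 m:
31.7 × (1.70/3.38)² = 31.7 × 0.2530 = 8.020 mR/h.
Dose = rate × time = 8.020 mR/h × 6.800 h = 54.54 mR.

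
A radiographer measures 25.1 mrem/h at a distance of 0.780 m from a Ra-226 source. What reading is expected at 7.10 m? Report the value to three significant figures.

0.303 mrem/h

Using I₁d₁² = I₂d₂², the rate at 7.10 m is
(0.780/7.10)² = 0.01207, so 25.1 × 0.01207 = 0.3030 mrem/h.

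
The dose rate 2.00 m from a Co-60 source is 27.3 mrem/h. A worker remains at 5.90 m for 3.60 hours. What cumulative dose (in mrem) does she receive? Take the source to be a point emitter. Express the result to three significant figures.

11.3 mrem

By the inverse-square law, rate at 5.90 m:
(2.00/5.90)² = 0.1149, so 27.3 × 0.1149 = 3.137 mrem/h.
Dose = rate × time = 3.137 mrem/h × 3.600 h = 11.29 mrem.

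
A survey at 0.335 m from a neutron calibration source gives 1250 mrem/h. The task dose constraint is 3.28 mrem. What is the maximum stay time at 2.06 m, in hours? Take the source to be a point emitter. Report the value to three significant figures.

By the inverse-square law, rate at 2.06 m:
(0.335/2.06)² = 0.02645, so 1250 × 0.02645 = 33.06 mrem/h.
Stay time = 3.28 mrem ÷ 33.06 mrem/h = 0.09921 h.

0.0992 h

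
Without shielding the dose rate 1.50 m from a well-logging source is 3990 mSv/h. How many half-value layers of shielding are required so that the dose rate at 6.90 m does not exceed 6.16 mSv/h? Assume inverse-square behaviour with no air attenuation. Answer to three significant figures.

4.94 half-value layers

At 6.90 m, distance alone gives 3990 × (1.50/6.90)² = 3990 × 0.04726 = 188.6 mSv/h.
Further attenuation needed: 188.6/6.16 = 30.62.
n = log₂(30.62) = 4.936 half-value layers.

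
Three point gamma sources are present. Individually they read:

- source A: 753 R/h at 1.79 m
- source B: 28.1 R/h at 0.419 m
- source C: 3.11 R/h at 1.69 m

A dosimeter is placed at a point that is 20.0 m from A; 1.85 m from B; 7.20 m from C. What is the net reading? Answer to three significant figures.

By superposition, sum each source's inverse-square contribution:
A: 753 × (1.79/20.0)² = 6.032 R/h
B: 28.1 × (0.419/1.85)² = 1.441 R/h
C: 3.11 × (1.69/7.20)² = 0.1713 R/h
Total = 6.032 + 1.441 + 0.1713 = 7.644 R/h.

7.64 R/h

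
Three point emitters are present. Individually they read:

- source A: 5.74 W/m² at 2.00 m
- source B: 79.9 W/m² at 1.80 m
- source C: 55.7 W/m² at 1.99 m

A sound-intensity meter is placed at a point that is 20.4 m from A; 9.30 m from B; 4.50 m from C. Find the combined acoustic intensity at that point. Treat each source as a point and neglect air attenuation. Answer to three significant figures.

Each source contributes Iᵢ·(dᵢ/rᵢ)²; contributions add.
A: 5.74 × (2.00/20.4)² = 0.05517 W/m²
B: 79.9 × (1.80/9.30)² = 2.993 W/m²
C: 55.7 × (1.99/4.50)² = 10.89 W/m²
Total = 0.05517 + 2.993 + 10.89 = 13.94 W/m².

13.9 W/m²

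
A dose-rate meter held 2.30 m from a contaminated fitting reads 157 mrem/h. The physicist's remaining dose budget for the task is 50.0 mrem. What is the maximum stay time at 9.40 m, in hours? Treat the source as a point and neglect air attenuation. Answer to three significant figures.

Using I₁d₁² = I₂d₂², rate at 9.40 m:
157 × (2.30/9.40)² = 157 × 0.05987 = 9.400 mrem/h.
Stay time = 50.0 mrem ÷ 9.400 mrem/h = 5.319 h.

5.32 h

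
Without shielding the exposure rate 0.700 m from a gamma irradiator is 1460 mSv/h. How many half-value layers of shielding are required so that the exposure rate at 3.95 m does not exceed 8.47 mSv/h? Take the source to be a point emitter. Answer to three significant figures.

2.44 half-value layers

At 3.95 m, distance alone gives 1460 × (0.700/3.95)² = 1460 × 0.03141 = 45.86 mSv/h.
Further attenuation needed: 45.86/8.47 = 5.414.
n = log₂(5.414) = 2.437 half-value layers.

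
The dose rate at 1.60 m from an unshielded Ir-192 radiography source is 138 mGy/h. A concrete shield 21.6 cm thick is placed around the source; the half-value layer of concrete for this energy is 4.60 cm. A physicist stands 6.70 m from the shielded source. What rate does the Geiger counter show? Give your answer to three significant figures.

Distance alone: 138 × (1.60/6.70)² = 138 × 0.05703 = 7.870 mGy/h.
Shield: 21.6/4.60 = 4.696 half-value layers → attenuation 2^(−4.696) = 0.03858.
Combined: 7.870 × 0.03858 = 0.3036 mGy/h.

0.304 mGy/h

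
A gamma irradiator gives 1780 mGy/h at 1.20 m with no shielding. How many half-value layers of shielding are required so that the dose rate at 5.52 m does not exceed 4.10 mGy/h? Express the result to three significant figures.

At 5.52 m, distance alone gives 1780 × (1.20/5.52)² = 1780 × 0.04726 = 84.12 mGy/h.
Further attenuation needed: 84.12/4.10 = 20.52.
n = log₂(20.52) = 4.359 half-value layers.

4.36 half-value layers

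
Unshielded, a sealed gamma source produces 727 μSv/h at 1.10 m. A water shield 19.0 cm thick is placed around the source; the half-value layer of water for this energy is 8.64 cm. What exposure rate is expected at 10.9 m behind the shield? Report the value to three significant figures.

Distance alone: (1.10/10.9)² = 0.01018, so 727 × 0.01018 = 7.401 μSv/h.
Shield: 19.0/8.64 = 2.199 half-value layers → attenuation 2^(−2.199) = 0.2178.
Combined: 7.401 × 0.2178 = 1.612 μSv/h.

1.61 μSv/h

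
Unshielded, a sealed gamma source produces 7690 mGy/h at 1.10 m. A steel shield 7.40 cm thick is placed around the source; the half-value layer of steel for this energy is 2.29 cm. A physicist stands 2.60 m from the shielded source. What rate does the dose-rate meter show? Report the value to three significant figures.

147 mGy/h

Distance alone: 7690 × (1.10/2.60)² = 7690 × 0.1790 = 1377 mGy/h.
Shield: 7.40/2.29 = 3.231 half-value layers → attenuation 2^(−3.231) = 0.1065.
Combined: 1377 × 0.1065 = 146.7 mGy/h.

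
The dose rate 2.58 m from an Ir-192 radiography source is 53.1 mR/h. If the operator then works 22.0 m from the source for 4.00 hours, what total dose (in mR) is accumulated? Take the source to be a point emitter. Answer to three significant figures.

By the inverse-square law, rate at 22.0 m:
(2.58/22.0)² = 0.01375, so 53.1 × 0.01375 = 0.7301 mR/h.
Dose = rate × time = 0.7301 mR/h × 4.000 h = 2.920 mR.

2.92 mR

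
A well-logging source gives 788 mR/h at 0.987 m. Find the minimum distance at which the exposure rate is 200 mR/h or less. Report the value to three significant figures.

1.96 m

Intensity scales as (d₁/d₂)², so d₂ = d₁·√(I₁/I₂).
I₁/I₂ = 788/200 = 3.940, so d₂ = 0.987 × √3.940 = 1.959 m.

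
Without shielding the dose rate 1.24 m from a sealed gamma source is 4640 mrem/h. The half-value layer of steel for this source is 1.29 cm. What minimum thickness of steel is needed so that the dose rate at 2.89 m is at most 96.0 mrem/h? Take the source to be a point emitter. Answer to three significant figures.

At 2.89 m, distance alone gives 4640 × (1.24/2.89)² = 4640 × 0.1841 = 854.2 mrem/h.
Further attenuation needed: 854.2/96.0 = 8.898.
n = log₂(8.898) = 3.153 half-value layers.
Thickness = 3.153 × 1.29 cm = 4.067 cm.

4.07 cm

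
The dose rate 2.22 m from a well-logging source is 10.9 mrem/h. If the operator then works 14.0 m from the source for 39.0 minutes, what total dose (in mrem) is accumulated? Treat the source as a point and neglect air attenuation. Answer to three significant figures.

By the inverse-square law, rate at 14.0 m:
(2.22/14.0)² = 0.02514, so 10.9 × 0.02514 = 0.2740 mrem/h.
Dose = rate × time = 0.2740 mrem/h × 0.6500 h = 0.1781 mrem.

0.178 mrem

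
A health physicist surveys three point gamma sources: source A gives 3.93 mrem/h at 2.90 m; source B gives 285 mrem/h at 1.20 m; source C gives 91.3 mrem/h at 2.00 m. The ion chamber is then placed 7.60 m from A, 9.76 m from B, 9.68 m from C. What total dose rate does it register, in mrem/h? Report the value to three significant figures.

8.78 mrem/h

By superposition, sum each source's inverse-square contribution:
A: 3.93 × (2.90/7.60)² = 0.5722 mrem/h
B: 285 × (1.20/9.76)² = 4.308 mrem/h
C: 91.3 × (2.00/9.68)² = 3.897 mrem/h
Total = 0.5722 + 4.308 + 3.897 = 8.777 mrem/h.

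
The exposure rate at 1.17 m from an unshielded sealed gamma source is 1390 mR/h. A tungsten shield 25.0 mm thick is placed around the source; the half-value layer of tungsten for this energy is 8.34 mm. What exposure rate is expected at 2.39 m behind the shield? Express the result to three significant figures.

Distance alone: 1390 × (1.17/2.39)² = 1390 × 0.2396 = 333.0 mR/h.
Shield: 25.0/8.34 = 2.998 half-value layers → attenuation 2^(−2.998) = 0.1252.
Combined: 333.0 × 0.1252 = 41.69 mR/h.

41.7 mR/h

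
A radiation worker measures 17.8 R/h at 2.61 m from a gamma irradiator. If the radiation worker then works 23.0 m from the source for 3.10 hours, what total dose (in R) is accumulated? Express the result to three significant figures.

0.711 R

Intensity scales as (d₁/d₂)², so rate at 23.0 m:
(2.61/23.0)² = 0.01288, so 17.8 × 0.01288 = 0.2293 R/h.
Dose = rate × time = 0.2293 R/h × 3.100 h = 0.7108 R.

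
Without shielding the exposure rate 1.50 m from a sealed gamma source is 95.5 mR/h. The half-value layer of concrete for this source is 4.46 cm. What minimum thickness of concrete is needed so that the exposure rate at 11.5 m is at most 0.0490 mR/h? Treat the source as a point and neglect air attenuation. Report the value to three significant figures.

22.5 cm

At 11.5 m, distance alone gives 95.5 × (1.50/11.5)² = 95.5 × 0.01701 = 1.624 mR/h.
Further attenuation needed: 1.624/0.0490 = 33.14.
n = log₂(33.14) = 5.051 half-value layers.
Thickness = 5.051 × 4.46 cm = 22.53 cm.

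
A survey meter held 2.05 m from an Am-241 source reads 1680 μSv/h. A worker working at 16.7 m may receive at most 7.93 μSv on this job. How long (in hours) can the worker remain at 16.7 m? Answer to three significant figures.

Applying the 1/r² law, rate at 16.7 m:
1680 × (2.05/16.7)² = 1680 × 0.01507 = 25.32 μSv/h.
Stay time = 7.93 μSv ÷ 25.32 μSv/h = 0.3132 h.

0.313 h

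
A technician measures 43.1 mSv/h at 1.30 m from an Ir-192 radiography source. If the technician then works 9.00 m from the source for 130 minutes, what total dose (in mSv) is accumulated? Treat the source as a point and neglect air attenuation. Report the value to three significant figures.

1.95 mSv

By the inverse-square law, rate at 9.00 m:
43.1 × (1.30/9.00)² = 43.1 × 0.02086 = 0.8991 mSv/h.
Dose = rate × time = 0.8991 mSv/h × 2.167 h = 1.948 mSv.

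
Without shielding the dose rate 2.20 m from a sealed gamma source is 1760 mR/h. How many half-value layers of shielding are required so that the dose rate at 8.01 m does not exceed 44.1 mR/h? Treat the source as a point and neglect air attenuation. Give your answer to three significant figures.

1.59 half-value layers

At 8.01 m, distance alone gives (2.20/8.01)² = 0.07544, so 1760 × 0.07544 = 132.8 mR/h.
Further attenuation needed: 132.8/44.1 = 3.011.
n = log₂(3.011) = 1.590 half-value layers.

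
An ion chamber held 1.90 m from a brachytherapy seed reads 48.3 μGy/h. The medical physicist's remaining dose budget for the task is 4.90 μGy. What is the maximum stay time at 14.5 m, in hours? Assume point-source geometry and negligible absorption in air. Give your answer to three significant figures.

5.91 h

Since intensity falls as 1/r², rate at 14.5 m:
(1.90/14.5)² = 0.01717, so 48.3 × 0.01717 = 0.8293 μGy/h.
Stay time = 4.90 μGy ÷ 0.8293 μGy/h = 5.909 h.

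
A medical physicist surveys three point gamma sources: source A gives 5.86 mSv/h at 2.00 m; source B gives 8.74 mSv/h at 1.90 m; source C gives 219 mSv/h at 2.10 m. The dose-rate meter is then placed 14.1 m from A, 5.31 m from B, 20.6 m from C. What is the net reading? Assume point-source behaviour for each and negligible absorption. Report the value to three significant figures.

3.51 mSv/h

Each source contributes Iᵢ·(dᵢ/rᵢ)²; contributions add.
A: 5.86 × (2.00/14.1)² = 0.1179 mSv/h
B: 8.74 × (1.90/5.31)² = 1.119 mSv/h
C: 219 × (2.10/20.6)² = 2.276 mSv/h
Total = 0.1179 + 1.119 + 2.276 = 3.513 mSv/h.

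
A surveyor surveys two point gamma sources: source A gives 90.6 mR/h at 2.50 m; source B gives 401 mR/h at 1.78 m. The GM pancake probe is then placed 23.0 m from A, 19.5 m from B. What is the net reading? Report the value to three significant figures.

By superposition, sum each source's inverse-square contribution:
A: 90.6 × (2.50/23.0)² = 1.070 mR/h
B: 401 × (1.78/19.5)² = 3.341 mR/h
Total = 1.070 + 3.341 = 4.411 mR/h.

4.41 mR/h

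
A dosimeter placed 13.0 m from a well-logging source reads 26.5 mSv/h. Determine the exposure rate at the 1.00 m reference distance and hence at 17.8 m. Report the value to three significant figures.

Applying the 1/r² law,
At 1.00 m: (13.0/1.00)² = 169.0, so 26.5 × 169.0 = 4478 mSv/h
At 17.8 m: (1.00/17.8)² = 0.003156, so 4478 × 0.003156 = 14.13 mSv/h.

4480 mSv/h; 14.1 mSv/h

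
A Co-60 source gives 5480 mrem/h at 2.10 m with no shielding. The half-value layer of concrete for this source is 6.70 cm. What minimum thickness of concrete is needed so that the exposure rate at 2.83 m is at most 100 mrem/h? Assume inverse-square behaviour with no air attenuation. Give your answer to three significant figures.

32.9 cm

At 2.83 m, distance alone gives (2.10/2.83)² = 0.5506, so 5480 × 0.5506 = 3017 mrem/h.
Further attenuation needed: 3017/100 = 30.17.
n = log₂(30.17) = 4.915 half-value layers.
Thickness = 4.915 × 6.70 cm = 32.93 cm.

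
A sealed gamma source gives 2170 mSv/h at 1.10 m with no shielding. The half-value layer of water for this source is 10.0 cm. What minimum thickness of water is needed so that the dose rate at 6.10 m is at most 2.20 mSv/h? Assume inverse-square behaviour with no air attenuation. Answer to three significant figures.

50.0 cm

At 6.10 m, distance alone gives 2170 × (1.10/6.10)² = 2170 × 0.03252 = 70.57 mSv/h.
Further attenuation needed: 70.57/2.20 = 32.08.
n = log₂(32.08) = 5.004 half-value layers.
Thickness = 5.004 × 10.0 cm = 50.04 cm.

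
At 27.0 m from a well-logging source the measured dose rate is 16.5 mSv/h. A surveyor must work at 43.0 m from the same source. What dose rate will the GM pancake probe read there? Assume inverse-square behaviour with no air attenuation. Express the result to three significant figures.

By the inverse-square law, scaling from 27.0 m to 43.0 m:
(27.0/43.0)² = 0.3943, so 16.5 × 0.3943 = 6.506 mSv/h.

6.51 mSv/h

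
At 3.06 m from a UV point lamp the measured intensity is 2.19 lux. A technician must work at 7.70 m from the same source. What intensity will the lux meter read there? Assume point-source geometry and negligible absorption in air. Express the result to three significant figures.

0.346 lux

Since intensity falls as 1/r², scaling from 3.06 m to 7.70 m:
(3.06/7.70)² = 0.1579, so 2.19 × 0.1579 = 0.3458 lux.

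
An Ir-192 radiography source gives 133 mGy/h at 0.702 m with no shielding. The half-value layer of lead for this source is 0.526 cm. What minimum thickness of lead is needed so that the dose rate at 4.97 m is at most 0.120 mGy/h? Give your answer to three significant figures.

2.35 cm

At 4.97 m, distance alone gives (0.702/4.97)² = 0.01995, so 133 × 0.01995 = 2.653 mGy/h.
Further attenuation needed: 2.653/0.120 = 22.11.
n = log₂(22.11) = 4.467 half-value layers.
Thickness = 4.467 × 0.526 cm = 2.350 cm.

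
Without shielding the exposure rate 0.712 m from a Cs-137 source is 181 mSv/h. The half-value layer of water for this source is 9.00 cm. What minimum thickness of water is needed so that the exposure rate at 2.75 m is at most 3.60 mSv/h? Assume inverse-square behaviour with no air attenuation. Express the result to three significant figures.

15.8 cm

At 2.75 m, distance alone gives 181 × (0.712/2.75)² = 181 × 0.06703 = 12.13 mSv/h.
Further attenuation needed: 12.13/3.60 = 3.369.
n = log₂(3.369) = 1.752 half-value layers.
Thickness = 1.752 × 9.00 cm = 15.77 cm.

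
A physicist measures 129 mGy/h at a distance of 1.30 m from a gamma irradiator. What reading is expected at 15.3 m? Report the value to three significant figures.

Intensity scales as (d₁/d₂)², so the rate at 15.3 m is
129 × (1.30/15.3)² = 129 × 0.007219 = 0.9313 mGy/h.

0.931 mGy/h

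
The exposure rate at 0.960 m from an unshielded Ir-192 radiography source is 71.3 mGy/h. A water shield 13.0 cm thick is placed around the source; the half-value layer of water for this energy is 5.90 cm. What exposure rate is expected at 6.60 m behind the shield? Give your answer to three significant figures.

0.328 mGy/h

Distance alone: (0.960/6.60)² = 0.02116, so 71.3 × 0.02116 = 1.509 mGy/h.
Shield: 13.0/5.90 = 2.203 half-value layers → attenuation 2^(−2.203) = 0.2172.
Combined: 1.509 × 0.2172 = 0.3278 mGy/h.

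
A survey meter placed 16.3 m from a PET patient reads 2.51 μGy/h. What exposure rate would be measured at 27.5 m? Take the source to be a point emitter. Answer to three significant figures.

Since intensity falls as 1/r², scaling from 16.3 m to 27.5 m:
(16.3/27.5)² = 0.3513, so 2.51 × 0.3513 = 0.8818 μGy/h.

0.882 μGy/h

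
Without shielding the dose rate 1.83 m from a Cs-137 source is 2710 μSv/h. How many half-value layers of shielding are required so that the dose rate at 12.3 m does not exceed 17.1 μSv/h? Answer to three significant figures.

At 12.3 m, distance alone gives (1.83/12.3)² = 0.02214, so 2710 × 0.02214 = 60.00 μSv/h.
Further attenuation needed: 60.00/17.1 = 3.509.
n = log₂(3.509) = 1.811 half-value layers.

1.81 half-value layers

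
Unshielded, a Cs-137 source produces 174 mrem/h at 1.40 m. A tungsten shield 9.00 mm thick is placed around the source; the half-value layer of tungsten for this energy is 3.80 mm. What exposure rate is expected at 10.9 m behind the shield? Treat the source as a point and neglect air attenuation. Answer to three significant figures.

0.556 mrem/h

Distance alone: 174 × (1.40/10.9)² = 174 × 0.01650 = 2.871 mrem/h.
Shield: 9.00/3.80 = 2.368 half-value layers → attenuation 2^(−2.368) = 0.1937.
Combined: 2.871 × 0.1937 = 0.5561 mrem/h.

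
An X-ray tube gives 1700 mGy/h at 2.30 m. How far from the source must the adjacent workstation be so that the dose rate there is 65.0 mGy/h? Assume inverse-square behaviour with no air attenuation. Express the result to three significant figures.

11.8 m

Intensity scales as (d₁/d₂)², so d₂ = d₁·√(I₁/I₂).
I₁/I₂ = 1700/65.0 = 26.15, so d₂ = 2.30 × √26.15 = 11.76 m.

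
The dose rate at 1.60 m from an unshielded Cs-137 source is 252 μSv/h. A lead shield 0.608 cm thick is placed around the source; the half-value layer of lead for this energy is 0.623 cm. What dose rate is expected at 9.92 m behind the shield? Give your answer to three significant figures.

Distance alone: (1.60/9.92)² = 0.02601, so 252 × 0.02601 = 6.555 μSv/h.
Shield: 0.608/0.623 = 0.9759 half-value layers → attenuation 2^(−0.9759) = 0.5084.
Combined: 6.555 × 0.5084 = 3.333 μSv/h.

3.33 μSv/h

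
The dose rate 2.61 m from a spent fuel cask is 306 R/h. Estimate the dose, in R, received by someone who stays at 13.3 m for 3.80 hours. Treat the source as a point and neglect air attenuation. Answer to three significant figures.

44.8 R

By the inverse-square law, rate at 13.3 m:
306 × (2.61/13.3)² = 306 × 0.03851 = 11.78 R/h.
Dose = rate × time = 11.78 R/h × 3.800 h = 44.76 R.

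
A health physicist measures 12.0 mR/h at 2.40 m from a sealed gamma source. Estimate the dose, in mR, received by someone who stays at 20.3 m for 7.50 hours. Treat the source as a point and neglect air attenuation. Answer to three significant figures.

Since intensity falls as 1/r², rate at 20.3 m:
12.0 × (2.40/20.3)² = 12.0 × 0.01398 = 0.1678 mR/h.
Dose = rate × time = 0.1678 mR/h × 7.500 h = 1.258 mR.

1.26 mR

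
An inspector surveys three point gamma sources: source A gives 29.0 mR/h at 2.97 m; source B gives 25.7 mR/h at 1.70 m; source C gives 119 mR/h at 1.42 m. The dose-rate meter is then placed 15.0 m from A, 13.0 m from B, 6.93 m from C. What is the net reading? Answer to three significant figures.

Each source contributes Iᵢ·(dᵢ/rᵢ)²; contributions add.
A: 29.0 × (2.97/15.0)² = 1.137 mR/h
B: 25.7 × (1.70/13.0)² = 0.4395 mR/h
C: 119 × (1.42/6.93)² = 4.996 mR/h
Total = 1.137 + 0.4395 + 4.996 = 6.573 mR/h.

6.57 mR/h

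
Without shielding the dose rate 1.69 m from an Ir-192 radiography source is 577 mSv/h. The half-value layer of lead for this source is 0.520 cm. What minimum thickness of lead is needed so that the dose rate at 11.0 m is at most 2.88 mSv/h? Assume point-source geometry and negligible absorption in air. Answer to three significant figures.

1.17 cm

At 11.0 m, distance alone gives (1.69/11.0)² = 0.02360, so 577 × 0.02360 = 13.62 mSv/h.
Further attenuation needed: 13.62/2.88 = 4.729.
n = log₂(4.729) = 2.242 half-value layers.
Thickness = 2.242 × 0.520 cm = 1.166 cm.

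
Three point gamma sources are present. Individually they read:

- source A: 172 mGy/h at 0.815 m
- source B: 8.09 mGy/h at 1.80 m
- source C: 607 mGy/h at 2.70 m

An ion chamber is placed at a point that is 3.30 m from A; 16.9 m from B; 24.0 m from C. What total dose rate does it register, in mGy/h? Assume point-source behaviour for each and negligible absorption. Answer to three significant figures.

By superposition, sum each source's inverse-square contribution:
A: 172 × (0.815/3.30)² = 10.49 mGy/h
B: 8.09 × (1.80/16.9)² = 0.09177 mGy/h
C: 607 × (2.70/24.0)² = 7.682 mGy/h
Total = 10.49 + 0.09177 + 7.682 = 18.26 mGy/h.

18.3 mGy/h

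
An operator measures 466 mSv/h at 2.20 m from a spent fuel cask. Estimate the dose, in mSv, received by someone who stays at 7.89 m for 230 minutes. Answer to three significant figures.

139 mSv

Applying the 1/r² law, rate at 7.89 m:
466 × (2.20/7.89)² = 466 × 0.07775 = 36.23 mSv/h.
Dose = rate × time = 36.23 mSv/h × 3.833 h = 138.9 mSv.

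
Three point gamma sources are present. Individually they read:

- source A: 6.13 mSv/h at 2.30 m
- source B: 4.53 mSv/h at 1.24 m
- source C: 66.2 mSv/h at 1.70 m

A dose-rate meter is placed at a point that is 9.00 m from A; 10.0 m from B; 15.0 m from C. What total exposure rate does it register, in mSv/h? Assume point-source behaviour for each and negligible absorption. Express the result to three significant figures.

By superposition, sum each source's inverse-square contribution:
A: 6.13 × (2.30/9.00)² = 0.4003 mSv/h
B: 4.53 × (1.24/10.0)² = 0.06965 mSv/h
C: 66.2 × (1.70/15.0)² = 0.8503 mSv/h
Total = 0.4003 + 0.06965 + 0.8503 = 1.320 mSv/h.

1.32 mSv/h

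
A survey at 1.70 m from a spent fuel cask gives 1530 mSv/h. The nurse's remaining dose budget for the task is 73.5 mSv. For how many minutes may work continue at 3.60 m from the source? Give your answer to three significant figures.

Intensity scales as (d₁/d₂)², so rate at 3.60 m:
(1.70/3.60)² = 0.2230, so 1530 × 0.2230 = 341.2 mSv/h.
Stay time = 73.5 mSv ÷ 341.2 mSv/h = 0.2154 h = 12.92 min.

12.9 min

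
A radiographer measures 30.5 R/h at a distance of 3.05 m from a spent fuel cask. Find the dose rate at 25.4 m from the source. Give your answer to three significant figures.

0.440 R/h

By the inverse-square law, the rate at 25.4 m is
30.5 × (3.05/25.4)² = 30.5 × 0.01442 = 0.4398 R/h.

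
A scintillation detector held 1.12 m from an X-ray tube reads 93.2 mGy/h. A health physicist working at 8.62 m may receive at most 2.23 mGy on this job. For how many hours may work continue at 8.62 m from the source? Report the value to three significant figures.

By the inverse-square law, rate at 8.62 m:
(1.12/8.62)² = 0.01688, so 93.2 × 0.01688 = 1.573 mGy/h.
Stay time = 2.23 mGy ÷ 1.573 mGy/h = 1.418 h.

1.42 h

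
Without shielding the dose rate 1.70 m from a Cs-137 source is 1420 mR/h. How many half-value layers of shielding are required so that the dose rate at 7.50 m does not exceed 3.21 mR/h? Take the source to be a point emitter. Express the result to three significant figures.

4.51 half-value layers

At 7.50 m, distance alone gives 1420 × (1.70/7.50)² = 1420 × 0.05138 = 72.96 mR/h.
Further attenuation needed: 72.96/3.21 = 22.73.
n = log₂(22.73) = 4.507 half-value layers.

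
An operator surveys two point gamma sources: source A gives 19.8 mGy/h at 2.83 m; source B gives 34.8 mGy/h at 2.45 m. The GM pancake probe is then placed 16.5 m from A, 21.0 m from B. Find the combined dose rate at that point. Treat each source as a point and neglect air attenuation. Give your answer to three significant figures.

By superposition, sum each source's inverse-square contribution:
A: 19.8 × (2.83/16.5)² = 0.5825 mGy/h
B: 34.8 × (2.45/21.0)² = 0.4737 mGy/h
Total = 0.5825 + 0.4737 = 1.056 mGy/h.

1.06 mGy/h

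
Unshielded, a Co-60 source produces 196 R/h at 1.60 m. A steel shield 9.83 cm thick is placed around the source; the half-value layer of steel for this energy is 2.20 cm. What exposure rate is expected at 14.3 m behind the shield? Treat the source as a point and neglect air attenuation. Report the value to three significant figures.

0.111 R/h

Distance alone: 196 × (1.60/14.3)² = 196 × 0.01252 = 2.454 R/h.
Shield: 9.83/2.20 = 4.468 half-value layers → attenuation 2^(−4.468) = 0.04519.
Combined: 2.454 × 0.04519 = 0.1109 R/h.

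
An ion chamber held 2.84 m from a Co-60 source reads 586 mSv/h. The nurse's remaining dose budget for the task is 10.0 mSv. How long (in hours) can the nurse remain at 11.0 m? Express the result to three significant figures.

0.256 h

Since intensity falls as 1/r², rate at 11.0 m:
(2.84/11.0)² = 0.06666, so 586 × 0.06666 = 39.06 mSv/h.
Stay time = 10.0 mSv ÷ 39.06 mSv/h = 0.2560 h.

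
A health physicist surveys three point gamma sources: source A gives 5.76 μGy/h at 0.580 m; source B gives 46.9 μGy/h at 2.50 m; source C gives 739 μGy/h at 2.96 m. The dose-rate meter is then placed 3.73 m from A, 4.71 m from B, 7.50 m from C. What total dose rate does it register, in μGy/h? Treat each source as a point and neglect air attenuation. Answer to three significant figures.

Each source contributes Iᵢ·(dᵢ/rᵢ)²; contributions add.
A: 5.76 × (0.580/3.73)² = 0.1393 μGy/h
B: 46.9 × (2.50/4.71)² = 13.21 μGy/h
C: 739 × (2.96/7.50)² = 115.1 μGy/h
Total = 0.1393 + 13.21 + 115.1 = 128.4 μGy/h.

128 μGy/h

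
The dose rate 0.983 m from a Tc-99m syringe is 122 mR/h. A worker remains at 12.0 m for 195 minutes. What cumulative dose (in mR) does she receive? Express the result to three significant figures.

2.66 mR

Intensity scales as (d₁/d₂)², so rate at 12.0 m:
(0.983/12.0)² = 0.006710, so 122 × 0.006710 = 0.8186 mR/h.
Dose = rate × time = 0.8186 mR/h × 3.250 h = 2.660 mR.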